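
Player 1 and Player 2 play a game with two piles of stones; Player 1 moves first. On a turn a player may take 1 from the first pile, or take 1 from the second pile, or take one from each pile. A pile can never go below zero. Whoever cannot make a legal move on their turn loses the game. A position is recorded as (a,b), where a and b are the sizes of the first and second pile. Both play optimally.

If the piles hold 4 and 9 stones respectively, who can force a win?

Player 1 wins.

Label each position W (a win for the player to move) or L (a loss). A position with no legal move is L; any other position is W exactly when some move reaches an L, and L when every move reaches a W.
No move ever increases a pile, so every position that can arise here has a ≤ 4 and b ≤ 9; it is enough to label the cells with 0 ≤ a ≤ 4 and 0 ≤ b ≤ 9.
Every move lowers a or b (never raises either), so fill the grid row by row in increasing a, and left to right within a row: each cell's successors are then already labelled.
      b=0  b=1  b=2  b=3  b=4  b=5  b=6  b=7  b=8  b=9
a=0:    L    W    L    W    L    W    L    W    L    W
a=1:    W    W    W    W    W    W    W    W    W    W
a=2:    L    W    L    W    L    W    L    W    L    W
a=3:    W    W    W    W    W    W    W    W    W    W
a=4:    L    W    L    W    L    W    L    W    L    W
Cells with no legal move (terminal, hence L): (0,0).
The remaining L cells, each justified by listing all of its moves:
(0,2): L (sole option (0,1)(W) is W)
(0,4): L (sole option (0,3)(W) is W)
(0,6): L (sole option (0,5)(W) is W)
(0,8): L (sole option (0,7)(W) is W)
(2,0): L (sole option (1,0)(W) is W)
(2,2): L (options (1,2)(W), (2,1)(W), (1,1)(W) are all W)
(2,4): L (options (1,4)(W), (2,3)(W), (1,3)(W) are all W)
(2,6): L (options (1,6)(W), (2,5)(W), (1,5)(W) are all W)
(2,8): L (options (1,8)(W), (2,7)(W), (1,7)(W) are all W)
(4,0): L (sole option (3,0)(W) is W)
(4,2): L (options (3,2)(W), (4,1)(W), (3,1)(W) are all W)
(4,4): L (options (3,4)(W), (4,3)(W), (3,3)(W) are all W)
(4,6): L (options (3,6)(W), (4,5)(W), (3,5)(W) are all W)
(4,8): L (options (3,8)(W), (4,7)(W), (3,7)(W) are all W)
Every other cell has at least one move into one of the L cells above, so it is W.
The starting position (4,9) is W: Player 1 should move to (4,8), handing over an L position.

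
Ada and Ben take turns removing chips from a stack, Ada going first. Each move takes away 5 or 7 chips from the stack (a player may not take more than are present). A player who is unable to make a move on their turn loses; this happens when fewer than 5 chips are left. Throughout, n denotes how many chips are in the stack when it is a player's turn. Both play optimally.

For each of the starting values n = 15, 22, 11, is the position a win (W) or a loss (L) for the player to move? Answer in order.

15: L, 22: W, 11: W

Work bottom-up. With no move the player to move loses. Otherwise the position is W if at least one move leads to an L position for the opponent, and L if every move leads to a W.
n=0: no move → L
n=1: no move → L
n=2: no move → L
n=3: no move → L
n=4: no move → L
n=5: W (go to 0, an L position)
n=6: W (go to 1, an L position)
n=7: W (go to 2, an L position)
n=8: W (go to 3, an L position)
n=9: W (go to 4, an L position)
n=10: W (go to 3, an L position)
n=11: W (go to 4, an L position)
n=12: L (options 7(W), 5(W) are all W)
n=13: L (options 8(W), 6(W) are all W)
n=14: L (options 9(W), 7(W) are all W)
n=15: L (options 10(W), 8(W) are all W)
n=16: L (options 11(W), 9(W) are all W)
n=17: W (go to 12, an L position)
n=18: W (go to 13, an L position)
n=19: W (go to 14, an L position)
n=20: W (go to 15, an L position)
n=21: W (go to 16, an L position)
n=22: W (go to 15, an L position)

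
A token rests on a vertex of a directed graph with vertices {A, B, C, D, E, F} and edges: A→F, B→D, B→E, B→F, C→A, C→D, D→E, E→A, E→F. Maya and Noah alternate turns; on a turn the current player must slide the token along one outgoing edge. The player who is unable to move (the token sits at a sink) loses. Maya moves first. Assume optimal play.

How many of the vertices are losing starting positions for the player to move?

Work bottom-up. With no move the player to move loses. Otherwise the position is W if at least one move leads to an L position for the opponent, and L if every move leads to a W.
Every edge goes from a vertex to one that appears earlier in the order F, A, E, D, C, B, so processing vertices in that order labels each vertex after all of its successors.
F: no outgoing edge → L
A: W (go to F, an L position)
E: W (go to F, an L position)
D: L (sole option E(W) is W)
C: W (go to D, an L position)
B: W (go to D, an L position)
The L vertices are D, F; that is 2 in all.

2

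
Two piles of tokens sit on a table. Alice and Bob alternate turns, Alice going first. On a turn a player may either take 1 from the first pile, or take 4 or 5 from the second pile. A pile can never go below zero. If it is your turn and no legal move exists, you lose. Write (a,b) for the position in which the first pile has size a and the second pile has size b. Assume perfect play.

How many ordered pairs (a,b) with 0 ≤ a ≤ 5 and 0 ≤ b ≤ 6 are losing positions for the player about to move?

21

Use the standard recursion: the mover loses at a terminal position; elsewhere, the mover wins exactly when some move hands the opponent an L position.
Every move lowers a or b (never raises either), so fill the grid row by row in increasing a, and left to right within a row: each cell's successors are then already labelled.
      b=0  b=1  b=2  b=3  b=4  b=5  b=6
a=0:    L    L    L    L    W    W    W
a=1:    W    W    W    W    L    L    L
a=2:    L    L    L    L    W    W    W
a=3:    W    W    W    W    L    L    L
a=4:    L    L    L    L    W    W    W
a=5:    W    W    W    W    L    L    L
Cells with no legal move (terminal, hence L): (0,0), (0,1), (0,2), (0,3).
The remaining L cells, each justified by listing all of its moves:
(1,4): only reaches (0,4)(W), (1,0)(W), all W → L
(1,5): only reaches (0,5)(W), (1,1)(W), (1,0)(W), all W → L
(1,6): only reaches (0,6)(W), (1,2)(W), (1,1)(W), all W → L
(2,0): only reaches (1,0)(W), which is W → L
(2,1): only reaches (1,1)(W), which is W → L
(2,2): only reaches (1,2)(W), which is W → L
(2,3): only reaches (1,3)(W), which is W → L
(3,4): only reaches (2,4)(W), (3,0)(W), all W → L
(3,5): only reaches (2,5)(W), (3,1)(W), (3,0)(W), all W → L
(3,6): only reaches (2,6)(W), (3,2)(W), (3,1)(W), all W → L
(4,0): only reaches (3,0)(W), which is W → L
(4,1): only reaches (3,1)(W), which is W → L
(4,2): only reaches (3,2)(W), which is W → L
(4,3): only reaches (3,3)(W), which is W → L
(5,4): only reaches (4,4)(W), (5,0)(W), all W → L
(5,5): only reaches (4,5)(W), (5,1)(W), (5,0)(W), all W → L
(5,6): only reaches (4,6)(W), (5,2)(W), (5,1)(W), all W → L
Every other cell has at least one move into one of the L cells above, so it is W.
L cells per row: a=0: 4, a=1: 3, a=2: 4, a=3: 3, a=4: 4, a=5: 3; total 21.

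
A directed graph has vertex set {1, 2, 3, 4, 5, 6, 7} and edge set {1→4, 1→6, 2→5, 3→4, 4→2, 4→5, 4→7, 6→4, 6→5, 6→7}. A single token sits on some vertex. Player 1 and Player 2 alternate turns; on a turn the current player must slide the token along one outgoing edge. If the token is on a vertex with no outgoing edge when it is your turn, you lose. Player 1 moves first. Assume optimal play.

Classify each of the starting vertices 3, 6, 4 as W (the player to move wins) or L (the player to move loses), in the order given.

3: L, 6: W, 4: W

Use the standard recursion: the mover loses at a terminal position; elsewhere, the mover wins exactly when some move hands the opponent an L position.
Every edge goes from a vertex to one that appears earlier in the order 5, 7, 2, 4, 3, 6, 1, so processing vertices in that order labels each vertex after all of its successors.
5: no outgoing edge → L
7: no outgoing edge → L
2: reaches L-position 5 → W
4: reaches L-position 7 → W
3: only reaches 4(W), which is W → L
6: reaches L-position 7 → W
1: only reaches 6(W), 4(W), all W → L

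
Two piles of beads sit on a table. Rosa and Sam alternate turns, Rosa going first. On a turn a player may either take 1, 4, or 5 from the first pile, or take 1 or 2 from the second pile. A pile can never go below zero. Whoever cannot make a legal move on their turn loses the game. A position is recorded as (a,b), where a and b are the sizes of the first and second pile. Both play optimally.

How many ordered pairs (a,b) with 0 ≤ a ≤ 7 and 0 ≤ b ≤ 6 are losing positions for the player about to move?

Compute win/loss labels from the base case upward. A position with no move is L. Any other position is W if it can reach an L in one move, else L.
Every move lowers a or b (never raises either), so fill the grid row by row in increasing a, and left to right within a row: each cell's successors are then already labelled.
      b=0  b=1  b=2  b=3  b=4  b=5  b=6
a=0:    L    W    W    L    W    W    L
a=1:    W    L    W    W    L    W    W
a=2:    L    W    W    L    W    W    L
a=3:    W    L    W    W    L    W    W
a=4:    W    W    L    W    W    L    W
a=5:    W    W    W    W    W    W    W
a=6:    W    W    L    W    W    L    W
a=7:    W    W    W    W    W    W    W
Cells with no legal move (terminal, hence L): (0,0).
The remaining L cells, each justified by listing all of its moves:
(0,3): L (options (0,2)(W), (0,1)(W) are all W)
(0,6): L (options (0,5)(W), (0,4)(W) are all W)
(1,1): L (options (0,1)(W), (1,0)(W) are all W)
(1,4): L (options (0,4)(W), (1,3)(W), (1,2)(W) are all W)
(2,0): L (sole option (1,0)(W) is W)
(2,3): L (options (1,3)(W), (2,2)(W), (2,1)(W) are all W)
(2,6): L (options (1,6)(W), (2,5)(W), (2,4)(W) are all W)
(3,1): L (options (2,1)(W), (3,0)(W) are all W)
(3,4): L (options (2,4)(W), (3,3)(W), (3,2)(W) are all W)
(4,2): L (options (3,2)(W), (0,2)(W), (4,1)(W), (4,0)(W) are all W)
(4,5): L (options (3,5)(W), (0,5)(W), (4,4)(W), (4,3)(W) are all W)
(6,2): L (options (5,2)(W), (2,2)(W), (1,2)(W), (6,1)(W), (6,0)(W) are all W)
(6,5): L (options (5,5)(W), (2,5)(W), (1,5)(W), (6,4)(W), (6,3)(W) are all W)
Every other cell has at least one move into one of the L cells above, so it is W.
L cells per row: a=0: 3, a=1: 2, a=2: 3, a=3: 2, a=4: 2, a=5: 0, a=6: 2, a=7: 0; total 14.

14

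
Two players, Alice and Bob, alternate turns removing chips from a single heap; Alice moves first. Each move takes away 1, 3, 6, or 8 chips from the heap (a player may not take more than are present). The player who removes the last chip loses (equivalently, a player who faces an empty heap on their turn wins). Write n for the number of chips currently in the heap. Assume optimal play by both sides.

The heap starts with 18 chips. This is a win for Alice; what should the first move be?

Compute win/loss labels from the base case upward. A position with no move is W. Any other position is W if it can reach an L in one move, else L.
n=0: no move; the opponent has just taken the last chip and therefore loses → W
n=1: only reaches 0(W), which is W → L
n=2: reaches L-position 1 → W
n=3: only reaches 2(W), 0(W), all W → L
n=4: reaches L-position 3 → W
n=5: only reaches 4(W), 2(W), all W → L
n=6: reaches L-position 5 → W
n=7: reaches L-position 1 → W
n=8: reaches L-position 5 → W
n=9: reaches L-position 3 → W
n=10: only reaches 9(W), 7(W), 4(W), 2(W), all W → L
n=11: reaches L-position 10 → W
n=12: only reaches 11(W), 9(W), 6(W), 4(W), all W → L
n=13: reaches L-position 12 → W
n=14: only reaches 13(W), 11(W), 8(W), 6(W), all W → L
n=15: reaches L-position 14 → W
n=16: reaches L-position 10 → W
n=17: reaches L-position 14 → W
n=18: reaches L-position 12 → W
From 18, the L positions reachable in one move are: 12, 10. Any move reaching one of these is winning.

Remove 6, leaving 12.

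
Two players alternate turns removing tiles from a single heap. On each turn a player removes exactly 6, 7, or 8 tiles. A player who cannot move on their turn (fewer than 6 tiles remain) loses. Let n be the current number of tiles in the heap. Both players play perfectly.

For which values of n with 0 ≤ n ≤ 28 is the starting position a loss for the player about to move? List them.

0, 1, 2, 3, 4, 5, 14, 15, 16, 17, 18, 19, 28

Label each position W (a win for the player to move) or L (a loss). A position with no legal move is L; any other position is W exactly when some move reaches an L, and L when every move reaches a W.
n=0: no move → L
n=1: no move → L
n=2: no move → L
n=3: no move → L
n=4: no move → L
n=5: no move → L
n=6: W (go to 0, an L position)
n=7: W (go to 1, an L position)
n=8: W (go to 2, an L position)
n=9: W (go to 3, an L position)
n=10: W (go to 4, an L position)
n=11: W (go to 5, an L position)
n=12: W (go to 5, an L position)
n=13: W (go to 5, an L position)
n=14: L (options 8(W), 7(W), 6(W) are all W)
n=15: L (options 9(W), 8(W), 7(W) are all W)
n=16: L (options 10(W), 9(W), 8(W) are all W)
n=17: L (options 11(W), 10(W), 9(W) are all W)
n=18: L (options 12(W), 11(W), 10(W) are all W)
n=19: L (options 13(W), 12(W), 11(W) are all W)
n=20: W (go to 14, an L position)
n=21: W (go to 15, an L position)
n=22: W (go to 16, an L position)
n=23: W (go to 17, an L position)
n=24: W (go to 18, an L position)
n=25: W (go to 19, an L position)
n=26: W (go to 19, an L position)
n=27: W (go to 19, an L position)
n=28: L (options 22(W), 21(W), 20(W) are all W)
The losing starting values of n are exactly the entries labelled L in this table (13 of them).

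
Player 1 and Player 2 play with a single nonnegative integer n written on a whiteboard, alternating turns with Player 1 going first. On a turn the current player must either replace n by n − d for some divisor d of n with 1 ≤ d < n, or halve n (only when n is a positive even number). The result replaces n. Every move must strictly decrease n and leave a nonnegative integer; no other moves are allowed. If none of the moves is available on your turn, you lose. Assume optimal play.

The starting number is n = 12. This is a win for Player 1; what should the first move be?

Move to 9.

Build the W/L table. Terminal = L. A non-terminal position is W if it has a move to some L; otherwise it is L.
n=0: no move → L
n=1: no move → L
n=2: W (go to 1, an L position)
n=3: L (sole option 2(W) is W)
n=4: W (go to 3, an L position)
n=5: L (sole option 4(W) is W)
n=6: W (go to 3, an L position)
n=7: L (sole option 6(W) is W)
n=8: W (go to 7, an L position)
n=9: L (options 6(W), 8(W) are all W)
n=10: W (go to 5, an L position)
n=11: L (sole option 10(W) is W)
n=12: W (go to 9, an L position)
From 12, the L positions reachable in one move are: 9, 11. Any move reaching one of these is winning.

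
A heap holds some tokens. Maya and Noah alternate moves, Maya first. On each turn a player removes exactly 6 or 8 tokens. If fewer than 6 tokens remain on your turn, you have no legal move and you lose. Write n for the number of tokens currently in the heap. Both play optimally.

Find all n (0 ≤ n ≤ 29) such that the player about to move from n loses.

0, 1, 2, 3, 4, 5, 14, 15, 16, 17, 18, 19, 28, 29

Classify positions by backward induction: terminal positions (no move available) are L. From any other position, the mover wins iff some move reaches an L.
n=0: no move → L
n=1: no move → L
n=2: no move → L
n=3: no move → L
n=4: no move → L
n=5: no move → L
n=6: reaches L-position 0 → W
n=7: reaches L-position 1 → W
n=8: reaches L-position 2 → W
n=9: reaches L-position 3 → W
n=10: reaches L-position 4 → W
n=11: reaches L-position 5 → W
n=12: reaches L-position 4 → W
n=13: reaches L-position 5 → W
n=14: only reaches 8(W), 6(W), all W → L
n=15: only reaches 9(W), 7(W), all W → L
n=16: only reaches 10(W), 8(W), all W → L
n=17: only reaches 11(W), 9(W), all W → L
n=18: only reaches 12(W), 10(W), all W → L
n=19: only reaches 13(W), 11(W), all W → L
n=20: reaches L-position 14 → W
n=21: reaches L-position 15 → W
n=22: reaches L-position 16 → W
n=23: reaches L-position 17 → W
n=24: reaches L-position 18 → W
n=25: reaches L-position 19 → W
n=26: reaches L-position 18 → W
n=27: reaches L-position 19 → W
n=28: only reaches 22(W), 20(W), all W → L
n=29: only reaches 23(W), 21(W), all W → L
The losing starting values of n are exactly the entries labelled L in this table (14 of them).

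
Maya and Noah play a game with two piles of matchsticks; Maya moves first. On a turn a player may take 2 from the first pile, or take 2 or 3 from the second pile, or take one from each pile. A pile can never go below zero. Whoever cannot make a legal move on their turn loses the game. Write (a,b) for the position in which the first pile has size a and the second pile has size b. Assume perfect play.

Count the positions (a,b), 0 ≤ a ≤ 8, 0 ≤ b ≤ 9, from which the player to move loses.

36

Positions with no move are L. A position that does have a move is losing for the player to move precisely when every available move leads to a winning position for the opponent. Fill in the labels:
Every move lowers a or b (never raises either), so fill the grid row by row in increasing a, and left to right within a row: each cell's successors are then already labelled.
      b=0  b=1  b=2  b=3  b=4  b=5  b=6  b=7  b=8  b=9
a=0:    L    L    W    W    W    L    L    W    W    W
a=1:    L    W    W    W    L    L    W    W    W    L
a=2:    W    W    L    L    W    W    W    L    L    W
a=3:    W    L    L    W    W    W    L    L    W    W
a=4:    L    L    W    W    W    L    L    W    W    W
a=5:    L    W    W    W    L    L    W    W    W    L
a=6:    W    W    L    L    W    W    W    L    L    W
a=7:    W    L    L    W    W    W    L    L    W    W
a=8:    L    L    W    W    W    L    L    W    W    W
Cells with no legal move (terminal, hence L): (0,0), (0,1), (1,0).
The remaining L cells, each justified by listing all of its moves:
(0,5): L (options (0,3)(W), (0,2)(W) are all W)
(0,6): L (options (0,4)(W), (0,3)(W) are all W)
(1,4): L (options (1,2)(W), (1,1)(W), (0,3)(W) are all W)
(1,5): L (options (1,3)(W), (1,2)(W), (0,4)(W) are all W)
(1,9): L (options (1,7)(W), (1,6)(W), (0,8)(W) are all W)
(2,2): L (options (0,2)(W), (2,0)(W), (1,1)(W) are all W)
(2,3): L (options (0,3)(W), (2,1)(W), (2,0)(W), (1,2)(W) are all W)
(2,7): L (options (0,7)(W), (2,5)(W), (2,4)(W), (1,6)(W) are all W)
(2,8): L (options (0,8)(W), (2,6)(W), (2,5)(W), (1,7)(W) are all W)
(3,1): L (options (1,1)(W), (2,0)(W) are all W)
(3,2): L (options (1,2)(W), (3,0)(W), (2,1)(W) are all W)
(3,6): L (options (1,6)(W), (3,4)(W), (3,3)(W), (2,5)(W) are all W)
(3,7): L (options (1,7)(W), (3,5)(W), (3,4)(W), (2,6)(W) are all W)
(4,0): L (sole option (2,0)(W) is W)
(4,1): L (options (2,1)(W), (3,0)(W) are all W)
(4,5): L (options (2,5)(W), (4,3)(W), (4,2)(W), (3,4)(W) are all W)
(4,6): L (options (2,6)(W), (4,4)(W), (4,3)(W), (3,5)(W) are all W)
(5,0): L (sole option (3,0)(W) is W)
(5,4): L (options (3,4)(W), (5,2)(W), (5,1)(W), (4,3)(W) are all W)
(5,5): L (options (3,5)(W), (5,3)(W), (5,2)(W), (4,4)(W) are all W)
(5,9): L (options (3,9)(W), (5,7)(W), (5,6)(W), (4,8)(W) are all W)
(6,2): L (options (4,2)(W), (6,0)(W), (5,1)(W) are all W)
(6,3): L (options (4,3)(W), (6,1)(W), (6,0)(W), (5,2)(W) are all W)
(6,7): L (options (4,7)(W), (6,5)(W), (6,4)(W), (5,6)(W) are all W)
(6,8): L (options (4,8)(W), (6,6)(W), (6,5)(W), (5,7)(W) are all W)
(7,1): L (options (5,1)(W), (6,0)(W) are all W)
(7,2): L (options (5,2)(W), (7,0)(W), (6,1)(W) are all W)
(7,6): L (options (5,6)(W), (7,4)(W), (7,3)(W), (6,5)(W) are all W)
(7,7): L (options (5,7)(W), (7,5)(W), (7,4)(W), (6,6)(W) are all W)
(8,0): L (sole option (6,0)(W) is W)
(8,1): L (options (6,1)(W), (7,0)(W) are all W)
(8,5): L (options (6,5)(W), (8,3)(W), (8,2)(W), (7,4)(W) are all W)
(8,6): L (options (6,6)(W), (8,4)(W), (8,3)(W), (7,5)(W) are all W)
Every other cell has at least one move into one of the L cells above, so it is W.
L cells per row: a=0: 4, a=1: 4, a=2: 4, a=3: 4, a=4: 4, a=5: 4, a=6: 4, a=7: 4, a=8: 4; total 36.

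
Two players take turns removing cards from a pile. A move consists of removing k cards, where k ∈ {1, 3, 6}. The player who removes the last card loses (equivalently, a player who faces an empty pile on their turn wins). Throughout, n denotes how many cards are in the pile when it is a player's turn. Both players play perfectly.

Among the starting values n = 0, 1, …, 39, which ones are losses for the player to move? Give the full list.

Build the W/L table. Terminal = W. A non-terminal position is W if it has a move to some L; otherwise it is L.
n=0: no move; the opponent has just taken the last card and therefore loses → W
n=1: only reaches 0(W), which is W → L
n=2: reaches L-position 1 → W
n=3: only reaches 2(W), 0(W), all W → L
n=4: reaches L-position 3 → W
n=5: only reaches 4(W), 2(W), all W → L
n=6: reaches L-position 5 → W
n=7: reaches L-position 1 → W
n=8: reaches L-position 5 → W
n=9: reaches L-position 3 → W
n=10: only reaches 9(W), 7(W), 4(W), all W → L
n=11: reaches L-position 10 → W
n=12: only reaches 11(W), 9(W), 6(W), all W → L
n=13: reaches L-position 12 → W
n=14: only reaches 13(W), 11(W), 8(W), all W → L
n=15: reaches L-position 14 → W
n=16: reaches L-position 10 → W
n=17: reaches L-position 14 → W
n=18: reaches L-position 12 → W
n=19: only reaches 18(W), 16(W), 13(W), all W → L
n=20: reaches L-position 19 → W
n=21: only reaches 20(W), 18(W), 15(W), all W → L
n=22: reaches L-position 21 → W
n=23: only reaches 22(W), 20(W), 17(W), all W → L
n=24: reaches L-position 23 → W
n=25: reaches L-position 19 → W
n=26: reaches L-position 23 → W
n=27: reaches L-position 21 → W
n=28: only reaches 27(W), 25(W), 22(W), all W → L
n=29: reaches L-position 28 → W
n=30: only reaches 29(W), 27(W), 24(W), all W → L
n=31: reaches L-position 30 → W
n=32: only reaches 31(W), 29(W), 26(W), all W → L
n=33: reaches L-position 32 → W
n=34: reaches L-position 28 → W
n=35: reaches L-position 32 → W
n=36: reaches L-position 30 → W
n=37: only reaches 36(W), 34(W), 31(W), all W → L
n=38: reaches L-position 37 → W
n=39: only reaches 38(W), 36(W), 33(W), all W → L
Reading off the rows marked L gives the requested list; there are 14 such values of n.

1, 3, 5, 10, 12, 14, 19, 21, 23, 28, 30, 32, 37, 39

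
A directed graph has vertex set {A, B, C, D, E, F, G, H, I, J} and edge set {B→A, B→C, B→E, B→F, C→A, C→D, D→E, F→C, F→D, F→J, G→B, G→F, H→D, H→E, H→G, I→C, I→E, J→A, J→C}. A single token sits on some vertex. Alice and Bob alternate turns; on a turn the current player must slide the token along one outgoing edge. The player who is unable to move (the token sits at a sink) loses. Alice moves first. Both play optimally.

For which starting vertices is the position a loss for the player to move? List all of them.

A, E, F

Build the W/L table. Terminal = L. A non-terminal position is W if it has a move to some L; otherwise it is L.
Every edge goes from a vertex to one that appears earlier in the order E, A, D, C, J, F, B, G, I, H, so processing vertices in that order labels each vertex after all of its successors.
E: no outgoing edge → L
A: no outgoing edge → L
D: →E(L), so W
C: →A(L), so W
J: →A(L), so W
F: →J(W), C(W), D(W) — all W, so L
B: →F(L), so W
G: →F(L), so W
I: →E(L), so W
H: →E(L), so W
Reading off the rows marked L gives the requested list; there are 3 such vertices.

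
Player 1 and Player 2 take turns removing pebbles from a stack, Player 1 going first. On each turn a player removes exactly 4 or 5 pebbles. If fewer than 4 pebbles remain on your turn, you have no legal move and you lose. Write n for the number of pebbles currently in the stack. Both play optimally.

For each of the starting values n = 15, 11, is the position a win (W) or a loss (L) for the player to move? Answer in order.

Build the W/L table. Terminal = L. A non-terminal position is W if it has a move to some L; otherwise it is L.
n=0: no move → L
n=1: no move → L
n=2: no move → L
n=3: no move → L
n=4: reaches L-position 0 → W
n=5: reaches L-position 1 → W
n=6: reaches L-position 2 → W
n=7: reaches L-position 3 → W
n=8: reaches L-position 3 → W
n=9: only reaches 5(W), 4(W), all W → L
n=10: only reaches 6(W), 5(W), all W → L
n=11: only reaches 7(W), 6(W), all W → L
n=12: only reaches 8(W), 7(W), all W → L
n=13: reaches L-position 9 → W
n=14: reaches L-position 10 → W
n=15: reaches L-position 11 → W

15: W, 11: L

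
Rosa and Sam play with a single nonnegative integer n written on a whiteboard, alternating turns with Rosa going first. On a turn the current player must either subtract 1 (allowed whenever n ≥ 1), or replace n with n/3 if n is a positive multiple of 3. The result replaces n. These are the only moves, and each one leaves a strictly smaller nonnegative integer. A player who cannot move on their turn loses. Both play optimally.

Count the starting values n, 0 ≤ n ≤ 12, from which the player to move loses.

6

Build the W/L table. Terminal = L. A non-terminal position is W if it has a move to some L; otherwise it is L.
n=0: no move → L
n=1: →0(L), so W
n=2: →1(W) only, which is W, so L
n=3: →2(L), so W
n=4: →3(W) only, which is W, so L
n=5: →4(L), so W
n=6: →2(L), so W
n=7: →6(W) only, which is W, so L
n=8: →7(L), so W
n=9: →3(W), 8(W) — all W, so L
n=10: →9(L), so W
n=11: →10(W) only, which is W, so L
n=12: →4(L), so W
L entries with 0 ≤ n ≤ 12: n = 0, 2, 4, 7, 9, 11; that makes 6.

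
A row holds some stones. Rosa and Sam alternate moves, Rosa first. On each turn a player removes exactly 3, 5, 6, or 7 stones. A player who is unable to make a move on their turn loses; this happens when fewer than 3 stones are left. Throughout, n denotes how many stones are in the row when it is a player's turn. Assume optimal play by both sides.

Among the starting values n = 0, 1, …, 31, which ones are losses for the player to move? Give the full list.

0, 1, 2, 10, 11, 12, 20, 21, 22, 30, 31

Classify positions by backward induction: terminal positions (no move available) are L. From any other position, the mover wins iff some move reaches an L.
n=0: no move → L
n=1: no move → L
n=2: no move → L
n=3: W (go to 0, an L position)
n=4: W (go to 1, an L position)
n=5: W (go to 2, an L position)
n=6: W (go to 1, an L position)
n=7: W (go to 2, an L position)
n=8: W (go to 2, an L position)
n=9: W (go to 2, an L position)
n=10: L (options 7(W), 5(W), 4(W), 3(W) are all W)
n=11: L (options 8(W), 6(W), 5(W), 4(W) are all W)
n=12: L (options 9(W), 7(W), 6(W), 5(W) are all W)
n=13: W (go to 10, an L position)
n=14: W (go to 11, an L position)
n=15: W (go to 12, an L position)
n=16: W (go to 11, an L position)
n=17: W (go to 12, an L position)
n=18: W (go to 12, an L position)
n=19: W (go to 12, an L position)
n=20: L (options 17(W), 15(W), 14(W), 13(W) are all W)
n=21: L (options 18(W), 16(W), 15(W), 14(W) are all W)
n=22: L (options 19(W), 17(W), 16(W), 15(W) are all W)
n=23: W (go to 20, an L position)
n=24: W (go to 21, an L position)
n=25: W (go to 22, an L position)
n=26: W (go to 21, an L position)
n=27: W (go to 22, an L position)
n=28: W (go to 22, an L position)
n=29: W (go to 22, an L position)
n=30: L (options 27(W), 25(W), 24(W), 23(W) are all W)
n=31: L (options 28(W), 26(W), 25(W), 24(W) are all W)
Reading off the rows marked L gives the requested list; there are 11 such values of n.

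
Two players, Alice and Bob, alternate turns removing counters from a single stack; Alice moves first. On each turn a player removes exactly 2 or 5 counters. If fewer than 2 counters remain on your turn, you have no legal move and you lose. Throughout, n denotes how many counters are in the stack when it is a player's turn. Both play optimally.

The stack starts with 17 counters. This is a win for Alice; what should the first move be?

Classify positions by backward induction: terminal positions (no move available) are L. From any other position, the mover wins iff some move reaches an L.
n=0: no move → L
n=1: no move → L
n=2: can move to 0, which is L ⇒ W
n=3: can move to 1, which is L ⇒ W
n=4: the only move is to 2(W), a W ⇒ L
n=5: can move to 0, which is L ⇒ W
n=6: can move to 4, which is L ⇒ W
n=7: moves to 5(W), 2(W); every one is W ⇒ L
n=8: moves to 6(W), 3(W); every one is W ⇒ L
n=9: can move to 7, which is L ⇒ W
n=10: can move to 8, which is L ⇒ W
n=11: moves to 9(W), 6(W); every one is W ⇒ L
n=12: can move to 7, which is L ⇒ W
n=13: can move to 11, which is L ⇒ W
n=14: moves to 12(W), 9(W); every one is W ⇒ L
n=15: moves to 13(W), 10(W); every one is W ⇒ L
n=16: can move to 14, which is L ⇒ W
n=17: can move to 15, which is L ⇒ W
From 17, the L positions reachable in one move are: 15.

Remove 2, leaving 15.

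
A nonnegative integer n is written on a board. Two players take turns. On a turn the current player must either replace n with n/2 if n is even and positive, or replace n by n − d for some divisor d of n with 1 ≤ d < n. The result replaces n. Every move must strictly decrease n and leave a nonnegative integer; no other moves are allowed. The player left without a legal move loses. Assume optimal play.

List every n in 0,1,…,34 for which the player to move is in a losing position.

0, 1, 3, 5, 7, 9, 11, 13, 15, 17, 19, 21, 23, 25, 27, 29, 31, 33

Use the standard recursion: the mover loses at a terminal position; elsewhere, the mover wins exactly when some move hands the opponent an L position.
n=0: no move → L
n=1: no move → L
n=2: reaches L-position 1 → W
n=3: only reaches 2(W), which is W → L
n=4: reaches L-position 3 → W
n=5: only reaches 4(W), which is W → L
n=6: reaches L-position 3 → W
n=7: only reaches 6(W), which is W → L
n=8: reaches L-position 7 → W
n=9: only reaches 6(W), 8(W), all W → L
n=10: reaches L-position 5 → W
n=11: only reaches 10(W), which is W → L
n=12: reaches L-position 9 → W
n=13: only reaches 12(W), which is W → L
n=14: reaches L-position 7 → W
n=15: only reaches 10(W), 12(W), 14(W), all W → L
n=16: reaches L-position 15 → W
n=17: only reaches 16(W), which is W → L
n=18: reaches L-position 9 → W
n=19: only reaches 18(W), which is W → L
n=20: reaches L-position 15 → W
n=21: only reaches 14(W), 18(W), 20(W), all W → L
n=22: reaches L-position 11 → W
n=23: only reaches 22(W), which is W → L
n=24: reaches L-position 21 → W
n=25: only reaches 20(W), 24(W), all W → L
n=26: reaches L-position 13 → W
n=27: only reaches 18(W), 24(W), 26(W), all W → L
n=28: reaches L-position 21 → W
n=29: only reaches 28(W), which is W → L
n=30: reaches L-position 15 → W
n=31: only reaches 30(W), which is W → L
n=32: reaches L-position 31 → W
n=33: only reaches 22(W), 30(W), 32(W), all W → L
n=34: reaches L-position 17 → W
Reading off the rows marked L gives the requested list; there are 18 such values of n.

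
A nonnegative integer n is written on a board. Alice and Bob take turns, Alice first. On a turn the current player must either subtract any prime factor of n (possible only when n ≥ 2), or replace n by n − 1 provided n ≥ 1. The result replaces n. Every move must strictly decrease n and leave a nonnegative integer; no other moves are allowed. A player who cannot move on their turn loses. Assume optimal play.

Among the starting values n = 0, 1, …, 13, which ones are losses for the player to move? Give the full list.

Use the standard recursion: the mover loses at a terminal position; elsewhere, the mover wins exactly when some move hands the opponent an L position.
n=0: no move → L
n=1: W (go to 0, an L position)
n=2: W (go to 0, an L position)
n=3: W (go to 0, an L position)
n=4: L (options 2(W), 3(W) are all W)
n=5: W (go to 0, an L position)
n=6: W (go to 4, an L position)
n=7: W (go to 0, an L position)
n=8: L (options 6(W), 7(W) are all W)
n=9: W (go to 8, an L position)
n=10: W (go to 8, an L position)
n=11: W (go to 0, an L position)
n=12: L (options 9(W), 10(W), 11(W) are all W)
n=13: W (go to 0, an L position)
Reading off the rows marked L gives the requested list; there are 4 such values of n.

0, 4, 8, 12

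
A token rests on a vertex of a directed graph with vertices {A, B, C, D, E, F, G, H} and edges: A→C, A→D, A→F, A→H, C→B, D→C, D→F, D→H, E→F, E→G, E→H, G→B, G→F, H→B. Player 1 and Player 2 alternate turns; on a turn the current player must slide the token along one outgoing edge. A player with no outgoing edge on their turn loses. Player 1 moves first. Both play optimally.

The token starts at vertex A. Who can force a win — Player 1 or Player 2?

Player 1 wins.

Positions with no move are L. A position that does have a move is losing for the player to move precisely when every available move leads to a winning position for the opponent. Fill in the labels:
Every edge goes from a vertex to one that appears earlier in the order F, B, G, C, H, D, E, A, so processing vertices in that order labels each vertex after all of its successors.
F: no outgoing edge → L
B: no outgoing edge → L
G: can move to B, which is L ⇒ W
C: can move to B, which is L ⇒ W
H: can move to B, which is L ⇒ W
D: can move to F, which is L ⇒ W
E: can move to F, which is L ⇒ W
A: can move to F, which is L ⇒ W
From A Player 1 can move to F, reaching an L position.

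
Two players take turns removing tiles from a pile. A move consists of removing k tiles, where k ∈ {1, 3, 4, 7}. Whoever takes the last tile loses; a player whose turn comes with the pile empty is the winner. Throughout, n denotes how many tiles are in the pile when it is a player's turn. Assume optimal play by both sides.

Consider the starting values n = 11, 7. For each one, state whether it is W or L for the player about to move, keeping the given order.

Label each position W (a win for the player to move) or L (a loss). A position with no legal move is W; any other position is W exactly when some move reaches an L, and L when every move reaches a W.
n=0: no move; the opponent has just taken the last tile and therefore loses → W
n=1: L (sole option 0(W) is W)
n=2: W (go to 1, an L position)
n=3: L (options 2(W), 0(W) are all W)
n=4: W (go to 3, an L position)
n=5: W (go to 1, an L position)
n=6: W (go to 3, an L position)
n=7: W (go to 3, an L position)
n=8: W (go to 1, an L position)
n=9: L (options 8(W), 6(W), 5(W), 2(W) are all W)
n=10: W (go to 9, an L position)
n=11: L (options 10(W), 8(W), 7(W), 4(W) are all W)

11: L, 7: W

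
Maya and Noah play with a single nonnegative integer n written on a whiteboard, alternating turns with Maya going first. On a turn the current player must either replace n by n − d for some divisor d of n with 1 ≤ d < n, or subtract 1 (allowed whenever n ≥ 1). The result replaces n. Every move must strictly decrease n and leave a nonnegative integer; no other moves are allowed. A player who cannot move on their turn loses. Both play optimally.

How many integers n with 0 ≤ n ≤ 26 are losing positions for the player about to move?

13

Label each position W (a win for the player to move) or L (a loss). A position with no legal move is L; any other position is W exactly when some move reaches an L, and L when every move reaches a W.
n=0: no move → L
n=1: can move to 0, which is L ⇒ W
n=2: the only move is to 1(W), a W ⇒ L
n=3: can move to 2, which is L ⇒ W
n=4: can move to 2, which is L ⇒ W
n=5: the only move is to 4(W), a W ⇒ L
n=6: can move to 5, which is L ⇒ W
n=7: the only move is to 6(W), a W ⇒ L
n=8: can move to 7, which is L ⇒ W
n=9: moves to 6(W), 8(W); every one is W ⇒ L
n=10: can move to 5, which is L ⇒ W
n=11: the only move is to 10(W), a W ⇒ L
n=12: can move to 9, which is L ⇒ W
n=13: the only move is to 12(W), a W ⇒ L
n=14: can move to 7, which is L ⇒ W
n=15: moves to 10(W), 12(W), 14(W); every one is W ⇒ L
n=16: can move to 15, which is L ⇒ W
n=17: the only move is to 16(W), a W ⇒ L
n=18: can move to 9, which is L ⇒ W
n=19: the only move is to 18(W), a W ⇒ L
n=20: can move to 15, which is L ⇒ W
n=21: moves to 14(W), 18(W), 20(W); every one is W ⇒ L
n=22: can move to 11, which is L ⇒ W
n=23: the only move is to 22(W), a W ⇒ L
n=24: can move to 21, which is L ⇒ W
n=25: moves to 20(W), 24(W); every one is W ⇒ L
n=26: can move to 13, which is L ⇒ W
L entries with 0 ≤ n ≤ 26: n = 0, 2, 5, 7, 9, 11, 13, 15, 17, 19, 21, 23, 25; that makes 13.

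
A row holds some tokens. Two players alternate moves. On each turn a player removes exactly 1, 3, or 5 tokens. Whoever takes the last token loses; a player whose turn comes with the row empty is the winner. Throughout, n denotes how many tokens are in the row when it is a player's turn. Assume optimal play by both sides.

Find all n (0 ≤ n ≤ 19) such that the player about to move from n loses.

Compute win/loss labels from the base case upward. A position with no move is W. Any other position is W if it can reach an L in one move, else L.
n=0: no move; the opponent has just taken the last token and therefore loses → W
n=1: →0(W) only, which is W, so L
n=2: →1(L), so W
n=3: →2(W), 0(W) — all W, so L
n=4: →3(L), so W
n=5: →4(W), 2(W), 0(W) — all W, so L
n=6: →5(L), so W
n=7: →6(W), 4(W), 2(W) — all W, so L
n=8: →7(L), so W
n=9: →8(W), 6(W), 4(W) — all W, so L
n=10: →9(L), so W
n=11: →10(W), 8(W), 6(W) — all W, so L
n=12: →11(L), so W
n=13: →12(W), 10(W), 8(W) — all W, so L
n=14: →13(L), so W
n=15: →14(W), 12(W), 10(W) — all W, so L
n=16: →15(L), so W
n=17: →16(W), 14(W), 12(W) — all W, so L
n=18: →17(L), so W
n=19: →18(W), 16(W), 14(W) — all W, so L
The losing starting values of n are exactly the entries labelled L in this table (10 of them).

1, 3, 5, 7, 9, 11, 13, 15, 17, 19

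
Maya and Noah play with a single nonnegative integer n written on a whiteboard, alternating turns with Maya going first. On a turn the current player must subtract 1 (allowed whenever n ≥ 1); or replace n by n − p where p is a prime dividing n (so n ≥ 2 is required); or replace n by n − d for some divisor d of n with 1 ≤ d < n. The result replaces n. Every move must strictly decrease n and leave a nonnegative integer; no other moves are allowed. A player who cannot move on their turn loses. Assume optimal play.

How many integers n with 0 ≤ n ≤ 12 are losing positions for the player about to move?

3

Work bottom-up. With no move the player to move loses. Otherwise the position is W if at least one move leads to an L position for the opponent, and L if every move leads to a W.
n=0: no move → L
n=1: can move to 0, which is L ⇒ W
n=2: can move to 0, which is L ⇒ W
n=3: can move to 0, which is L ⇒ W
n=4: moves to 2(W), 3(W); every one is W ⇒ L
n=5: can move to 0, which is L ⇒ W
n=6: can move to 4, which is L ⇒ W
n=7: can move to 0, which is L ⇒ W
n=8: can move to 4, which is L ⇒ W
n=9: moves to 6(W), 8(W); every one is W ⇒ L
n=10: can move to 9, which is L ⇒ W
n=11: can move to 0, which is L ⇒ W
n=12: can move to 9, which is L ⇒ W
L entries with 0 ≤ n ≤ 12: n = 0, 4, 9; that makes 3.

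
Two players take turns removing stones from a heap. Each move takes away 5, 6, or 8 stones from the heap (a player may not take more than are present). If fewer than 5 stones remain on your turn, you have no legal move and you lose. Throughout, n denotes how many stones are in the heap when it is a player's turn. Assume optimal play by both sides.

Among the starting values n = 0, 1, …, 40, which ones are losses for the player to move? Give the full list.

Label each position W (a win for the player to move) or L (a loss). A position with no legal move is L; any other position is W exactly when some move reaches an L, and L when every move reaches a W.
n=0: no move → L
n=1: no move → L
n=2: no move → L
n=3: no move → L
n=4: no move → L
n=5: →0(L), so W
n=6: →1(L), so W
n=7: →2(L), so W
n=8: →3(L), so W
n=9: →4(L), so W
n=10: →4(L), so W
n=11: →3(L), so W
n=12: →4(L), so W
n=13: →8(W), 7(W), 5(W) — all W, so L
n=14: →9(W), 8(W), 6(W) — all W, so L
n=15: →10(W), 9(W), 7(W) — all W, so L
n=16: →11(W), 10(W), 8(W) — all W, so L
n=17: →12(W), 11(W), 9(W) — all W, so L
n=18: →13(L), so W
n=19: →14(L), so W
n=20: →15(L), so W
n=21: →16(L), so W
n=22: →17(L), so W
n=23: →17(L), so W
n=24: →16(L), so W
n=25: →17(L), so W
n=26: →21(W), 20(W), 18(W) — all W, so L
n=27: →22(W), 21(W), 19(W) — all W, so L
n=28: →23(W), 22(W), 20(W) — all W, so L
n=29: →24(W), 23(W), 21(W) — all W, so L
n=30: →25(W), 24(W), 22(W) — all W, so L
n=31: →26(L), so W
n=32: →27(L), so W
n=33: →28(L), so W
n=34: →29(L), so W
n=35: →30(L), so W
n=36: →30(L), so W
n=37: →29(L), so W
n=38: →30(L), so W
n=39: →34(W), 33(W), 31(W) — all W, so L
n=40: →35(W), 34(W), 32(W) — all W, so L
Reading off the rows marked L gives the requested list; there are 17 such values of n.

0, 1, 2, 3, 4, 13, 14, 15, 16, 17, 26, 27, 28, 29, 30, 39, 40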